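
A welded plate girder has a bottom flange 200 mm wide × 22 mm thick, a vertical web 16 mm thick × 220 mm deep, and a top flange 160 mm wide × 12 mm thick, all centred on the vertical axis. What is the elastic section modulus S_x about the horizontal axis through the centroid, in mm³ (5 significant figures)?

Treat the section as a set of non-overlapping primitives; coordinates are from the bounding-box lower-left.
Bottom plate: 200 × 22, A = 4 400 mm², y = 11 mm, Ī = 177466.7 mm⁴.
Web plate: 16 × 220, A = 3 520 mm², y = 132 mm, Ī = 14 197 333 mm⁴.
Top plate: 160 × 12, A = 1 920 mm², y = 248 mm, Ī = 23 040 mm⁴.
Centroid: ȳ = ΣA·y / ΣA = 100.5285 mm.
Transfer each piece to the horizontal axis through the centroid using Ī + A·d² with d = y − 100.5285:
  bottom plate: d = -89.52846 mm → contributes +35 444 982 mm⁴
  web plate: d = 31.47154 mm → contributes +17 683 746 mm⁴
  top plate: d = 147.4715 mm → contributes +41 778 924 mm⁴
Total I = 94 907 652 mm⁴.
Extreme fibre distance c = 153.4715 mm; S = I/c = 618405.5 mm³.

S_x ≈ 6.1841 × 10⁵ mm³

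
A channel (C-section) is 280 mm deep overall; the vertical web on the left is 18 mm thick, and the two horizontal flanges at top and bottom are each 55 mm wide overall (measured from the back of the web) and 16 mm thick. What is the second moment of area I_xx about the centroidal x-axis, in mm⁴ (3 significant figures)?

Split into non-overlapping primitives; take the origin at the lower-left of the bounding box.
Web: 18 × 280, A = 5 040 mm², y = 140 mm, Ī = 32 928 000 mm⁴.
Top flange (beyond web): 37 × 16, A = 592 mm², y = 272 mm, Ī = 12 629 mm⁴.
Bottom flange (beyond web): 37 × 16, A = 592 mm², y = 8 mm, Ī = 12 629 mm⁴.
By symmetry the centroid is at mid-height, ȳ = 140 mm.
Transfer each piece to the centroidal x-axis using Ī + A·d² with d = y − 140:
  web: d = 0 mm → contributes +32 928 000 mm⁴
  top flange (beyond web): d = 132 mm → contributes +10 327 637 mm⁴
  bottom flange (beyond web): d = -132 mm → contributes +10 327 637 mm⁴
Total I = 53 583 275 mm⁴.

I_xx ≈ 5.36 × 10⁷ mm⁴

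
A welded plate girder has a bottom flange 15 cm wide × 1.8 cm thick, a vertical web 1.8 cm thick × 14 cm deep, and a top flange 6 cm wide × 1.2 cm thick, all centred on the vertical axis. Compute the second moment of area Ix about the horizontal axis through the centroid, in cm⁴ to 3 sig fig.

Ix ≈ 2100 cm⁴

Decompose the section into non-overlapping parts with the origin at the bottom-left of its bounding rectangle.
Bottom plate: 15 × 1.8, A = 27 cm², y = 0.9 cm, Ī = 7.29 cm⁴.
Web plate: 1.8 × 14, A = 25.2 cm², y = 8.8 cm, Ī = 411.6 cm⁴.
Top plate: 6 × 1.2, A = 7.2 cm², y = 16.4 cm, Ī = 0.864 cm⁴.
Centroid: ȳ = ΣA·y / ΣA = 6.1303 cm.
Transfer each piece to the horizontal axis through the centroid using Ī + A·d² with d = y − 6.1303:
  bottom plate: d = -5.2303 cm → contributes +745.9 cm⁴
  web plate: d = 2.6697 cm → contributes +591.21 cm⁴
  top plate: d = 10.27 cm → contributes +760.22 cm⁴
Total I = 2097.3 cm⁴.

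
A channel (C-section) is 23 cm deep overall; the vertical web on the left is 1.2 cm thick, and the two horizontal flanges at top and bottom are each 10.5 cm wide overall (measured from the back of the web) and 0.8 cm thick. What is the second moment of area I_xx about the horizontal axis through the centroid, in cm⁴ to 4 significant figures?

Decompose the section into non-overlapping parts with the origin at the bottom-left of its bounding rectangle.
Web: 1.2 × 23, A = 27.6 cm², y = 11.5 cm, Ī = 1216.7 cm⁴.
Top flange (beyond web): 9.3 × 0.8, A = 7.44 cm², y = 22.6 cm, Ī = 0.3968 cm⁴.
Bottom flange (beyond web): 9.3 × 0.8, A = 7.44 cm², y = 0.4 cm, Ī = 0.3968 cm⁴.
By symmetry the centroid is at mid-height, ȳ = 11.5 cm.
Transfer each piece to the horizontal axis through the centroid using Ī + A·d² with d = y − 11.5:
  web: d = 0 cm → contributes +1216.7 cm⁴
  top flange (beyond web): d = 11.1 cm → contributes +917.079 cm⁴
  bottom flange (beyond web): d = -11.1 cm → contributes +917.079 cm⁴
Total I = 3050.86 cm⁴.

I_xx ≈ 3051 cm⁴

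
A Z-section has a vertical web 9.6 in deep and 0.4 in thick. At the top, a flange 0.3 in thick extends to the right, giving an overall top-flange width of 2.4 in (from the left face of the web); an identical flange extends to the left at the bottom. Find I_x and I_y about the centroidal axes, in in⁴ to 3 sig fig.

Split into non-overlapping primitives; take the origin at the lower-left of the bounding box.
Web: 0.4 × 9.6, A = 3.84 in², y = 4.8 in, Ī = 29.491 in⁴.
Top flange (beyond web): 2 × 0.3, A = 0.6 in², y = 9.45 in, Ī = 0.0045 in⁴.
Bottom flange (beyond web): 2 × 0.3, A = 0.6 in², y = 0.15 in, Ī = 0.0045 in⁴.
Centroid: ȳ = ΣA·y / ΣA = 4.8 in.
Transfer each piece to the centroidal x-axis using Ī + A·d² with d = y − 4.8:
  web: d = 0 in → contributes +29.491 in⁴
  top flange (beyond web): d = 4.65 in → contributes +12.978 in⁴
  bottom flange (beyond web): d = -4.65 in → contributes +12.978 in⁴
Total I = 55.447 in⁴.
For the y-axis: x̄ = 2.2 in.
Repeating about the centroidal y-axis gives I_y = 2.1792 in⁴.

I_x ≈ 55.4 in⁴, I_y ≈ 2.18 in⁴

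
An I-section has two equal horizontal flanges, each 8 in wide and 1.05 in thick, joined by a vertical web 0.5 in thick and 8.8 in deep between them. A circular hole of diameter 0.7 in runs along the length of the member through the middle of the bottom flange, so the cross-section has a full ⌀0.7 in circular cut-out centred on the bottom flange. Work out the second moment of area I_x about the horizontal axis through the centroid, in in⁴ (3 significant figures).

Split into non-overlapping primitives; take the origin at the lower-left of the bounding box.
Bottom flange: 8 × 1.05, A = 8.4 in², y = 0.525 in, Ī = 0.77175 in⁴.
Web: 0.5 × 8.8, A = 4.4 in², y = 5.45 in, Ī = 28.395 in⁴.
Top flange: 8 × 1.05, A = 8.4 in², y = 10.375 in, Ī = 0.77175 in⁴.
Hole (subtracted): ⌀0.7, A = 0.38485 in², y = 0.525 in, Ī = 0.011786 in⁴.
Centroid: ȳ = ΣA·y / ΣA = 5.5411 in.
Transfer each piece to the horizontal axis through the centroid using Ī + A·d² with d = y − 5.5411:
  bottom flange: d = -5.0161 in → contributes +212.12 in⁴
  web: d = -0.091057 in → contributes +28.431 in⁴
  top flange: d = 4.8339 in → contributes +197.05 in⁴
  hole: d = -5.0161 in → contributes −9.6948 in⁴
Total I = 427.91 in⁴.

I_x ≈ 428 in⁴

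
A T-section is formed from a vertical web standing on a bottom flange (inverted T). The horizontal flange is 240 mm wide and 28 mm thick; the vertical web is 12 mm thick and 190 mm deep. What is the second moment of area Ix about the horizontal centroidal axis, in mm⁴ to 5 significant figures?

Ix ≈ 2.7524 × 10⁷ mm⁴

Decompose the section into non-overlapping parts with the origin at the bottom-left of its bounding rectangle.
Flange: 240 × 28, A = 6 720 mm², y = 14 mm, Ī = 439 040 mm⁴.
Web: 12 × 190, A = 2 280 mm², y = 123 mm, Ī = 6 859 000 mm⁴.
Centroid: ȳ = ΣA·y / ΣA = 41.61333 mm.
Transfer each piece to the horizontal centroidal axis using Ī + A·d² with d = y − 41.61333:
  flange: d = -27.61333 mm → contributes +5 563 014 mm⁴
  web: d = 81.38667 mm → contributes +21 961 240 mm⁴
Total I = 27 524 254 mm⁴.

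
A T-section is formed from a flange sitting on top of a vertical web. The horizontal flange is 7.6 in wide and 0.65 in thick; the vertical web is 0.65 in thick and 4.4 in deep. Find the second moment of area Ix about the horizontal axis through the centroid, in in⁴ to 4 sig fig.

Decompose the section into non-overlapping parts with the origin at the bottom-left of its bounding rectangle.
Flange: 7.6 × 0.65, A = 4.94 in², y = 4.725 in, Ī = 0.173929 in⁴.
Web: 0.65 × 4.4, A = 2.86 in², y = 2.2 in, Ī = 4.61413 in⁴.
Centroid: ȳ = ΣA·y / ΣA = 3.79917 in.
Transfer each piece to the horizontal axis through the centroid using Ī + A·d² with d = y − 3.79917:
  flange: d = 0.925833 in → contributes +4.40834 in⁴
  web: d = -1.59917 in → contributes +11.9281 in⁴
Total I = 16.3364 in⁴.

Ix ≈ 16.34 in⁴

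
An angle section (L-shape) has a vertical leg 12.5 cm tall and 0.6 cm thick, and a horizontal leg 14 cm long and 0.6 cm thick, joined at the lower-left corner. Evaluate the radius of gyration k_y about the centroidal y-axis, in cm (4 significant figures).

k_y ≈ 4.471 cm

Break the section into simple shapes (no overlaps), measuring from the bottom-left corner of the bounding box.
Vertical leg: 0.6 × 12.5, A = 7.5 cm², x = 0.3 cm, Ī = 0.225 cm⁴.
Horizontal leg (remainder): 13.4 × 0.6, A = 8.04 cm², x = 7.3 cm, Ī = 120.305 cm⁴.
Centroid: x̄ = ΣA·x / ΣA = 3.92162 cm.
Transfer each piece to the centroidal y-axis using Ī + A·d² with d = x − 3.92162:
  vertical leg: d = -3.62162 cm → contributes +98.5961 cm⁴
  horizontal leg (remainder): d = 3.37838 cm → contributes +212.069 cm⁴
Total I = 310.665 cm⁴.
Radius of gyration: k = √(I/A) = √(310.665 / 15.54) = 4.47117 cm.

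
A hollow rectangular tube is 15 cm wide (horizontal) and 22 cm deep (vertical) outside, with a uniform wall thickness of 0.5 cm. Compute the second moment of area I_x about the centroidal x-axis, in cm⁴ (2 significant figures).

I_x ≈ 2500 cm⁴

Decompose the section into non-overlapping parts with the origin at the bottom-left of its bounding rectangle.
Outer rectangle: 15 × 22, A = 330 cm², y = 11 cm, Ī = 13 310 cm⁴.
Inner void (subtracted): 14 × 21, A = 294 cm², y = 11 cm, Ī = 10 805 cm⁴.
By symmetry the centroid is at mid-height, ȳ = 11 cm.
All pieces are centred on the centroidal x-axis, so I = ΣĪ (holes subtracted) = 2 506 cm⁴.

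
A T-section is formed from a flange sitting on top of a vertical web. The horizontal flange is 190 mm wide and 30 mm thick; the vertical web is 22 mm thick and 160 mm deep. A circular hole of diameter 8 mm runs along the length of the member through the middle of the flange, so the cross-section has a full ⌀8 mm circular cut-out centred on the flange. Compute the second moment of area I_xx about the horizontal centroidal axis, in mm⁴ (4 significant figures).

I_xx ≈ 2.751 × 10⁷ mm⁴

Split into non-overlapping primitives; take the origin at the lower-left of the bounding box.
Flange: 190 × 30, A = 5 700 mm², y = 175 mm, Ī = 427 500 mm⁴.
Web: 22 × 160, A = 3 520 mm², y = 80 mm, Ī = 7 509 333 mm⁴.
Hole (subtracted): ⌀8, A = 50.2655 mm², y = 175 mm, Ī = 201.062 mm⁴.
Centroid: ȳ = ΣA·y / ΣA = 138.532 mm.
Transfer each piece to the horizontal centroidal axis using Ī + A·d² with d = y − 138.532:
  flange: d = 36.4678 mm → contributes +8 007 930 mm⁴
  web: d = -58.5322 mm → contributes +19 568 920 mm⁴
  hole: d = 36.4678 mm → contributes −67049.1 mm⁴
Total I = 27 509 802 mm⁴.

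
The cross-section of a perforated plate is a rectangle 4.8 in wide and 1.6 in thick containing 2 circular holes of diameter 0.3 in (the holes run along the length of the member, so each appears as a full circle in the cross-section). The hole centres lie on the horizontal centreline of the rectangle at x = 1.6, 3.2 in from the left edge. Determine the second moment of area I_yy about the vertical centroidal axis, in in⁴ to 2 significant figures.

Decompose the section into non-overlapping parts with the origin at the bottom-left of its bounding rectangle.
Plate: 4.8 × 1.6, A = 7.68 in², x = 2.4 in, Ī = 14.75 in⁴.
Hole 1 (subtracted): ⌀0.3, A = 0.07069 in², x = 1.6 in, Ī = 0.0003976 in⁴.
Hole 2 (subtracted): ⌀0.3, A = 0.07069 in², x = 3.2 in, Ī = 0.0003976 in⁴.
By symmetry the centroid is at mid-width, x̄ = 2.4 in.
Transfer each piece to the vertical centroidal axis using Ī + A·d² with d = x − 2.4:
  plate: d = 0 in → contributes +14.75 in⁴
  hole 1: d = -0.8 in → contributes −0.04564 in⁴
  hole 2: d = 0.8 in → contributes −0.04564 in⁴
Total I = 14.65 in⁴.

I_yy ≈ 15 in⁴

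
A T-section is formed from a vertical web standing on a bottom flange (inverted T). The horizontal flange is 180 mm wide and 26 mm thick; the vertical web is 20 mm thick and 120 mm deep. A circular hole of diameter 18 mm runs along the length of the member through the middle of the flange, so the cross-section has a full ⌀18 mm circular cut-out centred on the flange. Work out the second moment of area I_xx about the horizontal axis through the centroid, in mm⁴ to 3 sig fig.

Break the section into simple shapes (no overlaps), measuring from the bottom-left corner of the bounding box.
Flange: 180 × 26, A = 4 680 mm², y = 13 mm, Ī = 263 640 mm⁴.
Web: 20 × 120, A = 2 400 mm², y = 86 mm, Ī = 2 880 000 mm⁴.
Hole (subtracted): ⌀18, A = 254.47 mm², y = 13 mm, Ī = 5 153 mm⁴.
Centroid: ȳ = ΣA·y / ΣA = 38.668 mm.
Transfer each piece to the horizontal axis through the centroid using Ī + A·d² with d = y − 38.668:
  flange: d = -25.668 mm → contributes +3 347 120 mm⁴
  web: d = 47.332 mm → contributes +8 256 688 mm⁴
  hole: d = -25.668 mm → contributes −172 813 mm⁴
Total I = 11 430 995 mm⁴.

I_xx ≈ 1.14 × 10⁷ mm⁴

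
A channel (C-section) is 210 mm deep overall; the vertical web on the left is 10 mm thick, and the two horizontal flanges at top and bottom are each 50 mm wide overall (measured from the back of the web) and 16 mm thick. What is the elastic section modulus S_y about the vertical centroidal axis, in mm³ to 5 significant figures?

Split into non-overlapping primitives; take the origin at the lower-left of the bounding box.
Web: 10 × 210, A = 2 100 mm², x = 5 mm, Ī = 17 500 mm⁴.
Top flange (beyond web): 40 × 16, A = 640 mm², x = 30 mm, Ī = 85333.33 mm⁴.
Bottom flange (beyond web): 40 × 16, A = 640 mm², x = 30 mm, Ī = 85333.33 mm⁴.
Centroid: x̄ = ΣA·x / ΣA = 14.46746 mm.
Transfer each piece to the vertical centroidal axis using Ī + A·d² with d = x − 14.46746:
  web: d = -9.467456 mm → contributes +205728.7 mm⁴
  top flange (beyond web): d = 15.53254 mm → contributes +239739.7 mm⁴
  bottom flange (beyond web): d = 15.53254 mm → contributes +239739.7 mm⁴
Total I = 685208.1 mm⁴.
Extreme fibre distance c = 35.53254 mm; S = I/c = 19283.96 mm³.

S_y ≈ 1.9284 × 10⁴ mm³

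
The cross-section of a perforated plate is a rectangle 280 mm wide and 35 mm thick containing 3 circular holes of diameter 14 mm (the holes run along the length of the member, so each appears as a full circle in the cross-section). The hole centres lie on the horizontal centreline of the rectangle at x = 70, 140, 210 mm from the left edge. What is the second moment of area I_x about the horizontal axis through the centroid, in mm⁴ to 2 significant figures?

I_x ≈ 9.9 × 10⁵ mm⁴

Treat the section as a set of non-overlapping primitives; coordinates are from the bounding-box lower-left.
Plate: 280 × 35, A = 9 800 mm², y = 17.5 mm, Ī = 1 000 417 mm⁴.
Hole 1 (subtracted): ⌀14, A = 153.9 mm², y = 17.5 mm, Ī = 1 886 mm⁴.
Hole 2 (subtracted): ⌀14, A = 153.9 mm², y = 17.5 mm, Ī = 1 886 mm⁴.
Hole 3 (subtracted): ⌀14, A = 153.9 mm², y = 17.5 mm, Ī = 1 886 mm⁴.
By symmetry the centroid is at mid-height, ȳ = 17.5 mm.
All pieces are centred on the horizontal axis through the centroid, so I = ΣĪ (holes subtracted) = 994 759 mm⁴.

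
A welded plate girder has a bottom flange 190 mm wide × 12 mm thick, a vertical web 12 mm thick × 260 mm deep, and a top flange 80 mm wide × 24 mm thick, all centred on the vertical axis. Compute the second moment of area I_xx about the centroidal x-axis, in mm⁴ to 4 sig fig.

I_xx ≈ 9.839 × 10⁷ mm⁴

Decompose the section into non-overlapping parts with the origin at the bottom-left of its bounding rectangle.
Bottom plate: 190 × 12, A = 2 280 mm², y = 6 mm, Ī = 27 360 mm⁴.
Web plate: 12 × 260, A = 3 120 mm², y = 142 mm, Ī = 17 576 000 mm⁴.
Top plate: 80 × 24, A = 1 920 mm², y = 284 mm, Ī = 92 160 mm⁴.
Centroid: ȳ = ΣA·y / ΣA = 136.885 mm.
Transfer each piece to the centroidal x-axis using Ī + A·d² with d = y − 136.885:
  bottom plate: d = -130.885 mm → contributes +39 085 921 mm⁴
  web plate: d = 5.11475 mm → contributes +17 657 621 mm⁴
  top plate: d = 147.115 mm → contributes +41 646 242 mm⁴
Total I = 98 389 784 mm⁴.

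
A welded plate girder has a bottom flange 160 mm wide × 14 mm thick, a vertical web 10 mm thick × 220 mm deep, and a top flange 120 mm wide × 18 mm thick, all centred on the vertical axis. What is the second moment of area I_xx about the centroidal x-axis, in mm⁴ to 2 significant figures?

Treat the section as a set of non-overlapping primitives; coordinates are from the bounding-box lower-left.
Bottom plate: 160 × 14, A = 2 240 mm², y = 7 mm, Ī = 36 587 mm⁴.
Web plate: 10 × 220, A = 2 200 mm², y = 124 mm, Ī = 8 873 333 mm⁴.
Top plate: 120 × 18, A = 2 160 mm², y = 243 mm, Ī = 58 320 mm⁴.
Centroid: ȳ = ΣA·y / ΣA = 123.2 mm.
Transfer each piece to the centroidal x-axis using Ī + A·d² with d = y − 123.2:
  bottom plate: d = -116.2 mm → contributes +30 300 985 mm⁴
  web plate: d = 0.7636 mm → contributes +8 874 616 mm⁴
  top plate: d = 119.8 mm → contributes +31 039 910 mm⁴
Total I = 70 215 511 mm⁴.

I_xx ≈ 7.0 × 10⁷ mm⁴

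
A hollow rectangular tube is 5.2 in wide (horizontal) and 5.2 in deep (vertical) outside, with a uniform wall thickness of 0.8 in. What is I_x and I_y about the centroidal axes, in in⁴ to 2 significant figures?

Break the section into simple shapes (no overlaps), measuring from the bottom-left corner of the bounding box.
Outer rectangle: 5.2 × 5.2, A = 27.04 in², y = 2.6 in, Ī = 60.93 in⁴.
Inner void (subtracted): 3.6 × 3.6, A = 12.96 in², y = 2.6 in, Ī = 14 in⁴.
By symmetry the centroid is at mid-height, ȳ = 2.6 in.
All pieces are centred on the centroidal x-axis, so I = ΣĪ (holes subtracted) = 46.93 in⁴.
Repeating about the centroidal y-axis gives I_y = 46.93 in⁴.

I_x ≈ 47 in⁴, I_y ≈ 47 in⁴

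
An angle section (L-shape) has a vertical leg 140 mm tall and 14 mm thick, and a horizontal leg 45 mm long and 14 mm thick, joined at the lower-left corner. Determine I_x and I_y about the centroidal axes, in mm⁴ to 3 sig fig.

I_x ≈ 4.62 × 10⁶ mm⁴, I_y ≈ 2.47 × 10⁵ mm⁴

Treat the section as a set of non-overlapping primitives; coordinates are from the bounding-box lower-left.
Vertical leg: 14 × 140, A = 1 960 mm², y = 70 mm, Ī = 3 201 333 mm⁴.
Horizontal leg (remainder): 31 × 14, A = 434 mm², y = 7 mm, Ī = 7088.7 mm⁴.
Centroid: ȳ = ΣA·y / ΣA = 58.579 mm.
Transfer each piece to the centroidal x-axis using Ī + A·d² with d = y − 58.579:
  vertical leg: d = 11.421 mm → contributes +3 456 997 mm⁴
  horizontal leg (remainder): d = -51.579 mm → contributes +1 161 697 mm⁴
Total I = 4 618 694 mm⁴.
For the y-axis: x̄ = 11.079 mm.
Repeating about the centroidal y-axis gives I_y = 246 651 mm⁴.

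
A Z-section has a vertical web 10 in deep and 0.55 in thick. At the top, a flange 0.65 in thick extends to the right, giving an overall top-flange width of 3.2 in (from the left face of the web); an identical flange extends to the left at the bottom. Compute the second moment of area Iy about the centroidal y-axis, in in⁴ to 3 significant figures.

Treat the section as a set of non-overlapping primitives; coordinates are from the bounding-box lower-left.
Web: 0.55 × 10, A = 5.5 in², x = 2.925 in, Ī = 0.13865 in⁴.
Top flange (beyond web): 2.65 × 0.65, A = 1.7225 in², x = 4.525 in, Ī = 1.008 in⁴.
Bottom flange (beyond web): 2.65 × 0.65, A = 1.7225 in², x = 1.325 in, Ī = 1.008 in⁴.
Centroid: x̄ = ΣA·x / ΣA = 2.925 in.
Transfer each piece to the centroidal y-axis using Ī + A·d² with d = x − 2.925:
  web: d = 0 in → contributes +0.13865 in⁴
  top flange (beyond web): d = 1.6 in → contributes +5.4176 in⁴
  bottom flange (beyond web): d = -1.6 in → contributes +5.4176 in⁴
Total I = 10.974 in⁴.

Iy ≈ 11.0 in⁴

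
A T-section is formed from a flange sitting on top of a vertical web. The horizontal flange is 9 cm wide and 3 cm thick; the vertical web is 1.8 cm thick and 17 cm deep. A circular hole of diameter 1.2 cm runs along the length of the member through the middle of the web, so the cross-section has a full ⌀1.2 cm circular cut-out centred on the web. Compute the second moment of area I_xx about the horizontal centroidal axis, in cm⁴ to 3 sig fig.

Split into non-overlapping primitives; take the origin at the lower-left of the bounding box.
Flange: 9 × 3, A = 27 cm², y = 18.5 cm, Ī = 20.25 cm⁴.
Web: 1.8 × 17, A = 30.6 cm², y = 8.5 cm, Ī = 736.95 cm⁴.
Hole (subtracted): ⌀1.2, A = 1.131 cm², y = 8.5 cm, Ī = 0.10179 cm⁴.
Centroid: ȳ = ΣA·y / ΣA = 13.281 cm.
Transfer each piece to the horizontal centroidal axis using Ī + A·d² with d = y − 13.281:
  flange: d = 5.2186 cm → contributes +755.57 cm⁴
  web: d = -4.7814 cm → contributes +1436.5 cm⁴
  hole: d = -4.7814 cm → contributes −25.958 cm⁴
Total I = 2166.1 cm⁴.

I_xx ≈ 2170 cm⁴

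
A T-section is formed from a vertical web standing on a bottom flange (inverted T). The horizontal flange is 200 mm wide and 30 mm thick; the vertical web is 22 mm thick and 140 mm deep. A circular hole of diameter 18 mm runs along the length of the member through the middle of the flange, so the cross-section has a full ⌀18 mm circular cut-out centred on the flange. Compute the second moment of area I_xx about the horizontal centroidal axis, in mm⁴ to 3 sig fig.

Break the section into simple shapes (no overlaps), measuring from the bottom-left corner of the bounding box.
Flange: 200 × 30, A = 6 000 mm², y = 15 mm, Ī = 450 000 mm⁴.
Web: 22 × 140, A = 3 080 mm², y = 100 mm, Ī = 5 030 667 mm⁴.
Hole (subtracted): ⌀18, A = 254.47 mm², y = 15 mm, Ī = 5 153 mm⁴.
Centroid: ȳ = ΣA·y / ΣA = 44.664 mm.
Transfer each piece to the horizontal centroidal axis using Ī + A·d² with d = y − 44.664:
  flange: d = -29.664 mm → contributes +5 729 695 mm⁴
  web: d = 55.336 mm → contributes +14 461 872 mm⁴
  hole: d = -29.664 mm → contributes −229 073 mm⁴
Total I = 19 962 495 mm⁴.

I_xx ≈ 2.00 × 10⁷ mm⁴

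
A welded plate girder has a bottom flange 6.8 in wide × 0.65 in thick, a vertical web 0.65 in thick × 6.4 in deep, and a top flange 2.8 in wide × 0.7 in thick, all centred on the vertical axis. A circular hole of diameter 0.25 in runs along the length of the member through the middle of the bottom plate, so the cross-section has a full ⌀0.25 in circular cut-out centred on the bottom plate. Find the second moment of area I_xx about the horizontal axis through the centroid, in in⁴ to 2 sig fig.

Decompose the section into non-overlapping parts with the origin at the bottom-left of its bounding rectangle.
Bottom plate: 6.8 × 0.65, A = 4.42 in², y = 0.325 in, Ī = 0.1556 in⁴.
Web plate: 0.65 × 6.4, A = 4.16 in², y = 3.85 in, Ī = 14.2 in⁴.
Top plate: 2.8 × 0.7, A = 1.96 in², y = 7.4 in, Ī = 0.08003 in⁴.
Hole (subtracted): ⌀0.25, A = 0.04909 in², y = 0.325 in, Ī = 0.0001917 in⁴.
Centroid: ȳ = ΣA·y / ΣA = 3.045 in.
Transfer each piece to the horizontal axis through the centroid using Ī + A·d² with d = y − 3.045:
  bottom plate: d = -2.72 in → contributes +32.85 in⁴
  web plate: d = 0.8054 in → contributes +16.9 in⁴
  top plate: d = 4.355 in → contributes +37.26 in⁴
  hole: d = -2.72 in → contributes −0.3633 in⁴
Total I = 86.64 in⁴.

I_xx ≈ 87 in⁴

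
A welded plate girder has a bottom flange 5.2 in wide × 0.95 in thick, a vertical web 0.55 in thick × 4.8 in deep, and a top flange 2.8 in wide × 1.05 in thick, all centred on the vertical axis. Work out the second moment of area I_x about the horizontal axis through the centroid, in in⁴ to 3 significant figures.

Decompose the section into non-overlapping parts with the origin at the bottom-left of its bounding rectangle.
Bottom plate: 5.2 × 0.95, A = 4.94 in², y = 0.475 in, Ī = 0.37153 in⁴.
Web plate: 0.55 × 4.8, A = 2.64 in², y = 3.35 in, Ī = 5.0688 in⁴.
Top plate: 2.8 × 1.05, A = 2.94 in², y = 6.275 in, Ī = 0.27011 in⁴.
Centroid: ȳ = ΣA·y / ΣA = 2.8174 in.
Transfer each piece to the horizontal axis through the centroid using Ī + A·d² with d = y − 2.8174:
  bottom plate: d = -2.3424 in → contributes +27.476 in⁴
  web plate: d = 0.5326 in → contributes +5.8177 in⁴
  top plate: d = 3.4576 in → contributes +35.418 in⁴
Total I = 68.712 in⁴.

I_x ≈ 68.7 in⁴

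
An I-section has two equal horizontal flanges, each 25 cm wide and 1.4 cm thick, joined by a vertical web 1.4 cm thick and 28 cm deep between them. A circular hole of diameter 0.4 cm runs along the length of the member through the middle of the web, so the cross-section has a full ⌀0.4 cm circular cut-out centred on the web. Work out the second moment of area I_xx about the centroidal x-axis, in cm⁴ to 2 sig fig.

I_xx ≈ 1.8 × 10⁴ cm⁴

Decompose the section into non-overlapping parts with the origin at the bottom-left of its bounding rectangle.
Bottom flange: 25 × 1.4, A = 35 cm², y = 0.7 cm, Ī = 5.717 cm⁴.
Web: 1.4 × 28, A = 39.2 cm², y = 15.4 cm, Ī = 2 561 cm⁴.
Top flange: 25 × 1.4, A = 35 cm², y = 30.1 cm, Ī = 5.717 cm⁴.
Hole (subtracted): ⌀0.4, A = 0.1257 cm², y = 15.4 cm, Ī = 0.001257 cm⁴.
By symmetry the centroid is at mid-height, ȳ = 15.4 cm.
Transfer each piece to the centroidal x-axis using Ī + A·d² with d = y − 15.4:
  bottom flange: d = -14.7 cm → contributes +7 569 cm⁴
  web: d = 0 cm → contributes +2 561 cm⁴
  top flange: d = 14.7 cm → contributes +7 569 cm⁴
  hole: d = 0 cm → contributes −0.001257 cm⁴
Total I = 17 699 cm⁴.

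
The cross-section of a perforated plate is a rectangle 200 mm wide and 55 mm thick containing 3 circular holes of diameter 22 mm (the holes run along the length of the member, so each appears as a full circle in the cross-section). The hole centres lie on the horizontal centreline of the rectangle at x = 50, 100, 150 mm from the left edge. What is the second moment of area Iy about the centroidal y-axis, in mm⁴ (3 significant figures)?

Iy ≈ 3.47 × 10⁷ mm⁴

Treat the section as a set of non-overlapping primitives; coordinates are from the bounding-box lower-left.
Plate: 200 × 55, A = 11 000 mm², x = 100 mm, Ī = 36 666 667 mm⁴.
Hole 1 (subtracted): ⌀22, A = 380.13 mm², x = 50 mm, Ī = 11 499 mm⁴.
Hole 2 (subtracted): ⌀22, A = 380.13 mm², x = 100 mm, Ī = 11 499 mm⁴.
Hole 3 (subtracted): ⌀22, A = 380.13 mm², x = 150 mm, Ī = 11 499 mm⁴.
By symmetry the centroid is at mid-width, x̄ = 100 mm.
Transfer each piece to the centroidal y-axis using Ī + A·d² with d = x − 100:
  plate: d = 0 mm → contributes +36 666 667 mm⁴
  hole 1: d = -50 mm → contributes −961 831 mm⁴
  hole 2: d = 0 mm → contributes −11 499 mm⁴
  hole 3: d = 50 mm → contributes −961 831 mm⁴
Total I = 34 731 506 mm⁴.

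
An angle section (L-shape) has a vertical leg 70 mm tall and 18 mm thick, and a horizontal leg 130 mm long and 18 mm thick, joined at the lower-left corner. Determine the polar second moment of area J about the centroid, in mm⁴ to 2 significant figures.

J ≈ 6.5 × 10⁶ mm⁴

Split into non-overlapping primitives; take the origin at the lower-left of the bounding box.
Vertical leg: 18 × 70, A = 1 260 mm², y = 35 mm, Ī = 514 500 mm⁴.
Horizontal leg (remainder): 112 × 18, A = 2 016 mm², y = 9 mm, Ī = 54 432 mm⁴.
Centroid: ȳ = ΣA·y / ΣA = 19 mm.
Transfer each piece to the centroidal x-axis using Ī + A·d² with d = y − 19:
  vertical leg: d = 16 mm → contributes +837 060 mm⁴
  horizontal leg (remainder): d = -10 mm → contributes +256 032 mm⁴
Total I = 1 093 092 mm⁴.
For the y-axis: x̄ = 49 mm.
Repeating about the centroidal y-axis gives I_y = 5 417 412 mm⁴.
Polar second moment: J = I_x + I_y = 6 510 504 mm⁴.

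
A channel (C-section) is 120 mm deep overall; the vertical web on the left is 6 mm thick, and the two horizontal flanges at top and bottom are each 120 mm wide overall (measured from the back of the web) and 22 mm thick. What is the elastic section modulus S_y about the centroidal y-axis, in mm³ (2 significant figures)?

Break the section into simple shapes (no overlaps), measuring from the bottom-left corner of the bounding box.
Web: 6 × 120, A = 720 mm², x = 3 mm, Ī = 2 160 mm⁴.
Top flange (beyond web): 114 × 22, A = 2 508 mm², x = 63 mm, Ī = 2 716 164 mm⁴.
Bottom flange (beyond web): 114 × 22, A = 2 508 mm², x = 63 mm, Ī = 2 716 164 mm⁴.
Centroid: x̄ = ΣA·x / ΣA = 55.47 mm.
Transfer each piece to the centroidal y-axis using Ī + A·d² with d = x − 55.47:
  web: d = -52.47 mm → contributes +1 984 288 mm⁴
  top flange (beyond web): d = 7.531 mm → contributes +2 858 422 mm⁴
  bottom flange (beyond web): d = 7.531 mm → contributes +2 858 422 mm⁴
Total I = 7 701 132 mm⁴.
Extreme fibre distance c = 64.53 mm; S = I/c = 119 339 mm³.

S_y ≈ 1.2 × 10⁵ mm³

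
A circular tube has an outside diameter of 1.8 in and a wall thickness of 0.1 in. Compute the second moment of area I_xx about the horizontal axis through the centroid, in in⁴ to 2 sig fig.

Decompose the section into non-overlapping parts with the origin at the bottom-left of its bounding rectangle.
Outer circle: ⌀1.8, A = 2.545 in², y = 0.9 in, Ī = 0.5153 in⁴.
Bore (subtracted): ⌀1.6, A = 2.011 in², y = 0.9 in, Ī = 0.3217 in⁴.
By symmetry the centroid is at mid-height, ȳ = 0.9 in.
All pieces are centred on the horizontal axis through the centroid, so I = ΣĪ (holes subtracted) = 0.1936 in⁴.

I_xx ≈ 0.19 in⁴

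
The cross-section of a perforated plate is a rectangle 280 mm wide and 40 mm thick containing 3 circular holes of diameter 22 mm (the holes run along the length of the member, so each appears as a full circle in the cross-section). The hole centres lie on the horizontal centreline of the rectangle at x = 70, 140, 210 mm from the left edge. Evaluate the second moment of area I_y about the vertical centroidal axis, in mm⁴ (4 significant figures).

I_y ≈ 6.941 × 10⁷ mm⁴

Break the section into simple shapes (no overlaps), measuring from the bottom-left corner of the bounding box.
Plate: 280 × 40, A = 11 200 mm², x = 140 mm, Ī = 73 173 333 mm⁴.
Hole 1 (subtracted): ⌀22, A = 380.133 mm², x = 70 mm, Ī = 11 499 mm⁴.
Hole 2 (subtracted): ⌀22, A = 380.133 mm², x = 140 mm, Ī = 11 499 mm⁴.
Hole 3 (subtracted): ⌀22, A = 380.133 mm², x = 210 mm, Ī = 11 499 mm⁴.
By symmetry the centroid is at mid-width, x̄ = 140 mm.
Transfer each piece to the vertical centroidal axis using Ī + A·d² with d = x − 140:
  plate: d = 0 mm → contributes +73 173 333 mm⁴
  hole 1: d = -70 mm → contributes −1 874 149 mm⁴
  hole 2: d = 0 mm → contributes −11 499 mm⁴
  hole 3: d = 70 mm → contributes −1 874 149 mm⁴
Total I = 69 413 536 mm⁴.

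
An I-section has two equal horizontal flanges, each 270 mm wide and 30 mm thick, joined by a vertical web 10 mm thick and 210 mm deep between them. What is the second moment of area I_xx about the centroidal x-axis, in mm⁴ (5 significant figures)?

Break the section into simple shapes (no overlaps), measuring from the bottom-left corner of the bounding box.
Bottom flange: 270 × 30, A = 8 100 mm², y = 15 mm, Ī = 607 500 mm⁴.
Web: 10 × 210, A = 2 100 mm², y = 135 mm, Ī = 7 717 500 mm⁴.
Top flange: 270 × 30, A = 8 100 mm², y = 255 mm, Ī = 607 500 mm⁴.
By symmetry the centroid is at mid-height, ȳ = 135 mm.
Transfer each piece to the centroidal x-axis using Ī + A·d² with d = y − 135:
  bottom flange: d = -120 mm → contributes +117 247 500 mm⁴
  web: d = 0 mm → contributes +7 717 500 mm⁴
  top flange: d = 120 mm → contributes +117 247 500 mm⁴
Total I = 242 212 500 mm⁴.

I_xx ≈ 2.4221 × 10⁸ mm⁴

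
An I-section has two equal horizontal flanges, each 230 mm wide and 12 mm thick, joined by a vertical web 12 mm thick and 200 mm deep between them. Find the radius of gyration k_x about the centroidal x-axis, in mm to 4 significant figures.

Treat the section as a set of non-overlapping primitives; coordinates are from the bounding-box lower-left.
Bottom flange: 230 × 12, A = 2 760 mm², y = 6 mm, Ī = 33 120 mm⁴.
Web: 12 × 200, A = 2 400 mm², y = 112 mm, Ī = 8 000 000 mm⁴.
Top flange: 230 × 12, A = 2 760 mm², y = 218 mm, Ī = 33 120 mm⁴.
By symmetry the centroid is at mid-height, ȳ = 112 mm.
Transfer each piece to the centroidal x-axis using Ī + A·d² with d = y − 112:
  bottom flange: d = -106 mm → contributes +31 044 480 mm⁴
  web: d = 0 mm → contributes +8 000 000 mm⁴
  top flange: d = 106 mm → contributes +31 044 480 mm⁴
Total I = 70 088 960 mm⁴.
Radius of gyration: k = √(I/A) = √(70 088 960 / 7 920) = 94.0724 mm.

k_x ≈ 94.07 mm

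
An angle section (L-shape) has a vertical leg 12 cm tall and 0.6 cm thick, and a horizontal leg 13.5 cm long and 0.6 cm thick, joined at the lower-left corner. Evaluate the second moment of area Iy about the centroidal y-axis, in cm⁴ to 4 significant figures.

Treat the section as a set of non-overlapping primitives; coordinates are from the bounding-box lower-left.
Vertical leg: 0.6 × 12, A = 7.2 cm², x = 0.3 cm, Ī = 0.216 cm⁴.
Horizontal leg (remainder): 12.9 × 0.6, A = 7.74 cm², x = 7.05 cm, Ī = 107.334 cm⁴.
Centroid: x̄ = ΣA·x / ΣA = 3.79699 cm.
Transfer each piece to the centroidal y-axis using Ī + A·d² with d = x − 3.79699:
  vertical leg: d = -3.49699 cm → contributes +88.2643 cm⁴
  horizontal leg (remainder): d = 3.25301 cm → contributes +189.24 cm⁴
Total I = 277.504 cm⁴.

Iy ≈ 277.5 cm⁴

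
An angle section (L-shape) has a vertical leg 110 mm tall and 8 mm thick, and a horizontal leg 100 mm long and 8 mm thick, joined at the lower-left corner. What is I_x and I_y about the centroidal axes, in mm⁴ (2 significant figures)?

Break the section into simple shapes (no overlaps), measuring from the bottom-left corner of the bounding box.
Vertical leg: 8 × 110, A = 880 mm², y = 55 mm, Ī = 887 333 mm⁴.
Horizontal leg (remainder): 92 × 8, A = 736 mm², y = 4 mm, Ī = 3 925 mm⁴.
Centroid: ȳ = ΣA·y / ΣA = 31.77 mm.
Transfer each piece to the centroidal x-axis using Ī + A·d² with d = y − 31.77:
  vertical leg: d = 23.23 mm → contributes +1 362 117 mm⁴
  horizontal leg (remainder): d = -27.77 mm → contributes +571 602 mm⁴
Total I = 1 933 719 mm⁴.
For the y-axis: x̄ = 26.77 mm.
Repeating about the centroidal y-axis gives I_y = 1 525 799 mm⁴.

I_x ≈ 1.9 × 10⁶ mm⁴, I_y ≈ 1.5 × 10⁶ mm⁴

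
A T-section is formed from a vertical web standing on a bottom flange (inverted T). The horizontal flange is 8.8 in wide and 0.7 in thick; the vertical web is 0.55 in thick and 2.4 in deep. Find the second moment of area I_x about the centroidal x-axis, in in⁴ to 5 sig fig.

I_x ≈ 3.4968 in⁴

Decompose the section into non-overlapping parts with the origin at the bottom-left of its bounding rectangle.
Flange: 8.8 × 0.7, A = 6.16 in², y = 0.35 in, Ī = 0.2515333 in⁴.
Web: 0.55 × 2.4, A = 1.32 in², y = 1.9 in, Ī = 0.6336 in⁴.
Centroid: ȳ = ΣA·y / ΣA = 0.6235294 in.
Transfer each piece to the centroidal x-axis using Ī + A·d² with d = y − 0.6235294:
  flange: d = -0.2735294 in → contributes +0.7124143 in⁴
  web: d = 1.276471 in → contributes +2.784378 in⁴
Total I = 3.496792 in⁴.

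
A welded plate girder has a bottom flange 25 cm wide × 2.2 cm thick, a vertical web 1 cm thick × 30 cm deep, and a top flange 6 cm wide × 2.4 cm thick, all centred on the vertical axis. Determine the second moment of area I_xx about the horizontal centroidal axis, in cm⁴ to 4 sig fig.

Decompose the section into non-overlapping parts with the origin at the bottom-left of its bounding rectangle.
Bottom plate: 25 × 2.2, A = 55 cm², y = 1.1 cm, Ī = 22.1833 cm⁴.
Web plate: 1 × 30, A = 30 cm², y = 17.2 cm, Ī = 2 250 cm⁴.
Top plate: 6 × 2.4, A = 14.4 cm², y = 33.4 cm, Ī = 6.912 cm⁴.
Centroid: ȳ = ΣA·y / ΣA = 10.6384 cm.
Transfer each piece to the horizontal centroidal axis using Ī + A·d² with d = y − 10.6384:
  bottom plate: d = -9.53843 cm → contributes +5026.17 cm⁴
  web plate: d = 6.56157 cm → contributes +3541.63 cm⁴
  top plate: d = 22.7616 cm → contributes +7467.39 cm⁴
Total I = 16035.2 cm⁴.

I_xx ≈ 1.604 × 10⁴ cm⁴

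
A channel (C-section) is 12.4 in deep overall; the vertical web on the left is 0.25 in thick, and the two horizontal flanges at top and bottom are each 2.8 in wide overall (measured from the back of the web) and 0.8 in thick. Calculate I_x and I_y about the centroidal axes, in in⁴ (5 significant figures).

I_x ≈ 177.19 in⁴, I_y ≈ 5.6797 in⁴

Break the section into simple shapes (no overlaps), measuring from the bottom-left corner of the bounding box.
Web: 0.25 × 12.4, A = 3.1 in², y = 6.2 in, Ī = 39.72133 in⁴.
Top flange (beyond web): 2.55 × 0.8, A = 2.04 in², y = 12 in, Ī = 0.1088 in⁴.
Bottom flange (beyond web): 2.55 × 0.8, A = 2.04 in², y = 0.4 in, Ī = 0.1088 in⁴.
By symmetry the centroid is at mid-height, ȳ = 6.2 in.
Transfer each piece to the centroidal x-axis using Ī + A·d² with d = y − 6.2:
  web: d = 0 in → contributes +39.72133 in⁴
  top flange (beyond web): d = 5.8 in → contributes +68.7344 in⁴
  bottom flange (beyond web): d = -5.8 in → contributes +68.7344 in⁴
Total I = 177.1901 in⁴.
For the y-axis: x̄ = 0.9205432 in.
Repeating about the centroidal y-axis gives I_y = 5.679653 in⁴.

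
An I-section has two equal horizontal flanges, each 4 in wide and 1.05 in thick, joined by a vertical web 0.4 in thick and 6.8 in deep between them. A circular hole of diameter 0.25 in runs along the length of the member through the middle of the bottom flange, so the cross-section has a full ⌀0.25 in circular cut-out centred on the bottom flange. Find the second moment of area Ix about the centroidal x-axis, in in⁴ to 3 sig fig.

Split into non-overlapping primitives; take the origin at the lower-left of the bounding box.
Bottom flange: 4 × 1.05, A = 4.2 in², y = 0.525 in, Ī = 0.38588 in⁴.
Web: 0.4 × 6.8, A = 2.72 in², y = 4.45 in, Ī = 10.481 in⁴.
Top flange: 4 × 1.05, A = 4.2 in², y = 8.375 in, Ī = 0.38588 in⁴.
Hole (subtracted): ⌀0.25, A = 0.049087 in², y = 0.525 in, Ī = 0.00019175 in⁴.
Centroid: ȳ = ΣA·y / ΣA = 4.4674 in.
Transfer each piece to the centroidal x-axis using Ī + A·d² with d = y − 4.4674:
  bottom flange: d = -3.9424 in → contributes +65.665 in⁴
  web: d = -0.017403 in → contributes +10.482 in⁴
  top flange: d = 3.9076 in → contributes +64.517 in⁴
  hole: d = -3.9424 in → contributes −0.76313 in⁴
Total I = 139.9 in⁴.

Ix ≈ 140 in⁴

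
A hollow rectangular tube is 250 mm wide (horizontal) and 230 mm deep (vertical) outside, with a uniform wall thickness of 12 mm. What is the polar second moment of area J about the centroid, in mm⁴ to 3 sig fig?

J ≈ 1.90 × 10⁸ mm⁴

Split into non-overlapping primitives; take the origin at the lower-left of the bounding box.
Outer rectangle: 250 × 230, A = 57 500 mm², y = 115 mm, Ī = 253 479 167 mm⁴.
Inner void (subtracted): 226 × 206, A = 46 556 mm², y = 115 mm, Ī = 164 637 535 mm⁴.
By symmetry the centroid is at mid-height, ȳ = 115 mm.
All pieces are centred on the centroidal x-axis, so I = ΣĪ (holes subtracted) = 88 841 632 mm⁴.
Repeating about the centroidal y-axis gives I_y = 101 321 312 mm⁴.
Polar second moment: J = I_x + I_y = 190 162 944 mm⁴.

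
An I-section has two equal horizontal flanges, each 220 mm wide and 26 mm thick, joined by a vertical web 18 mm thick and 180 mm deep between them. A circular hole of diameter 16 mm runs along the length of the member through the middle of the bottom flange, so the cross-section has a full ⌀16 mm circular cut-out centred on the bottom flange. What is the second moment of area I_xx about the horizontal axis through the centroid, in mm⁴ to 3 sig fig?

I_xx ≈ 1.29 × 10⁸ mm⁴

Split into non-overlapping primitives; take the origin at the lower-left of the bounding box.
Bottom flange: 220 × 26, A = 5 720 mm², y = 13 mm, Ī = 322 227 mm⁴.
Web: 18 × 180, A = 3 240 mm², y = 116 mm, Ī = 8 748 000 mm⁴.
Top flange: 220 × 26, A = 5 720 mm², y = 219 mm, Ī = 322 227 mm⁴.
Hole (subtracted): ⌀16, A = 201.06 mm², y = 13 mm, Ī = 3 217 mm⁴.
Centroid: ȳ = ΣA·y / ΣA = 117.43 mm.
Transfer each piece to the horizontal axis through the centroid using Ī + A·d² with d = y − 117.43:
  bottom flange: d = -104.43 mm → contributes +62 702 772 mm⁴
  web: d = -1.4303 mm → contributes +8 754 628 mm⁴
  top flange: d = 101.57 mm → contributes +59 332 045 mm⁴
  hole: d = -104.43 mm → contributes −2 195 936 mm⁴
Total I = 128 593 509 mm⁴.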